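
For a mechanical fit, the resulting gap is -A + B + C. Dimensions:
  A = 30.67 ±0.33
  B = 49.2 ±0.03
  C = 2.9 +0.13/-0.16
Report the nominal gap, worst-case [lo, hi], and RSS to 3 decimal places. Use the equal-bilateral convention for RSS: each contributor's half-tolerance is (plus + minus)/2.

Stack each dimension's contribution:
  -A: nom -30.670 → Σnom=-30.670; wc +0.330/-0.330 → slack +0.330/-0.330; half-tol=0.330, Σhalf²=0.108900
  +B: nom +49.200 → Σnom=18.530; wc +0.030/-0.030 → slack +0.360/-0.360; half-tol=0.030, Σhalf²=0.109800
  +C: nom +2.900 → Σnom=21.430; wc +0.130/-0.160 → slack +0.490/-0.520; half-tol=0.145, Σhalf²=0.130825
Nominal = 21.430. Worst-case = [21.430 - 0.520, 21.430 + 0.490] = [20.910, 21.920]. RSS = √0.130825 = 0.362.

nominal=21.430 wc=[20.910,21.920] rss=0.362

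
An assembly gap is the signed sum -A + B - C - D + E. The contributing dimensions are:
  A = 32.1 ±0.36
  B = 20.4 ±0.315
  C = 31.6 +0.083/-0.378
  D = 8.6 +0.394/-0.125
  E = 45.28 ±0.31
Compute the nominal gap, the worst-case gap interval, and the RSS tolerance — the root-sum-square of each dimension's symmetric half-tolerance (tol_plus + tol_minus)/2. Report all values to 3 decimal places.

nominal=-6.620 wc=[-8.082,-5.132] rss=0.667

Stack each dimension's contribution:
  -A: nom -32.100 → Σnom=-32.100; wc +0.360/-0.360 → slack +0.360/-0.360; half-tol=0.360, Σhalf²=0.129600
  +B: nom +20.400 → Σnom=-11.700; wc +0.315/-0.315 → slack +0.675/-0.675; half-tol=0.315, Σhalf²=0.228825
  -C: nom -31.600 → Σnom=-43.300; wc +0.378/-0.083 → slack +1.053/-0.758; half-tol=0.231, Σhalf²=0.281955
  -D: nom -8.600 → Σnom=-51.900; wc +0.125/-0.394 → slack +1.178/-1.152; half-tol=0.260, Σhalf²=0.349295
  +E: nom +45.280 → Σnom=-6.620; wc +0.310/-0.310 → slack +1.488/-1.462; half-tol=0.310, Σhalf²=0.445395
Nominal = -6.620. Worst-case = [-6.620 - 1.462, -6.620 + 1.488] = [-8.082, -5.132]. RSS = √0.445395 = 0.667.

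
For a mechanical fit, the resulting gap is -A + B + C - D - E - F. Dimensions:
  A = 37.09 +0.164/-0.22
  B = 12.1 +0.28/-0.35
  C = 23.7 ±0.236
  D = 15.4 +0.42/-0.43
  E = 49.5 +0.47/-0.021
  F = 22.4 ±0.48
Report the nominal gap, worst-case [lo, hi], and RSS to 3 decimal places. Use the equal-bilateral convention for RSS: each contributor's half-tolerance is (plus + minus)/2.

nominal=-88.590 wc=[-90.710,-86.923] rss=0.814

Stack each dimension's contribution:
  -A: nom -37.090 → Σnom=-37.090; wc +0.220/-0.164 → slack +0.220/-0.164; half-tol=0.192, Σhalf²=0.036864
  +B: nom +12.100 → Σnom=-24.990; wc +0.280/-0.350 → slack +0.500/-0.514; half-tol=0.315, Σhalf²=0.136089
  +C: nom +23.700 → Σnom=-1.290; wc +0.236/-0.236 → slack +0.736/-0.750; half-tol=0.236, Σhalf²=0.191785
  -D: nom -15.400 → Σnom=-16.690; wc +0.430/-0.420 → slack +1.166/-1.170; half-tol=0.425, Σhalf²=0.372410
  -E: nom -49.500 → Σnom=-66.190; wc +0.021/-0.470 → slack +1.187/-1.640; half-tol=0.245, Σhalf²=0.432680
  -F: nom -22.400 → Σnom=-88.590; wc +0.480/-0.480 → slack +1.667/-2.120; half-tol=0.480, Σhalf²=0.663080
Nominal = -88.590. Worst-case = [-88.590 - 2.120, -88.590 + 1.667] = [-90.710, -86.923]. RSS = √0.663080 = 0.814.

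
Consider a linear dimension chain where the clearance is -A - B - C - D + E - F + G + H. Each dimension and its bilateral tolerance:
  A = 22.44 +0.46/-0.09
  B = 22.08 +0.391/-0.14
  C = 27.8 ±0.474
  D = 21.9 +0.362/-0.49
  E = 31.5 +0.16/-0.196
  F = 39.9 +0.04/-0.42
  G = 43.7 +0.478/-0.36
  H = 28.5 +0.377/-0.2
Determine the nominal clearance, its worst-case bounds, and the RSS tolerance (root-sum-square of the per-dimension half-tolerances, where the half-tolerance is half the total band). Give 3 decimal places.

Stack each dimension's contribution:
  -A: nom -22.440 → Σnom=-22.440; wc +0.090/-0.460 → slack +0.090/-0.460; half-tol=0.275, Σhalf²=0.075625
  -B: nom -22.080 → Σnom=-44.520; wc +0.140/-0.391 → slack +0.230/-0.851; half-tol=0.266, Σhalf²=0.146115
  -C: nom -27.800 → Σnom=-72.320; wc +0.474/-0.474 → slack +0.704/-1.325; half-tol=0.474, Σhalf²=0.370791
  -D: nom -21.900 → Σnom=-94.220; wc +0.490/-0.362 → slack +1.194/-1.687; half-tol=0.426, Σhalf²=0.552267
  +E: nom +31.500 → Σnom=-62.720; wc +0.160/-0.196 → slack +1.354/-1.883; half-tol=0.178, Σhalf²=0.583951
  -F: nom -39.900 → Σnom=-102.620; wc +0.420/-0.040 → slack +1.774/-1.923; half-tol=0.230, Σhalf²=0.636851
  +G: nom +43.700 → Σnom=-58.920; wc +0.478/-0.360 → slack +2.252/-2.283; half-tol=0.419, Σhalf²=0.812412
  +H: nom +28.500 → Σnom=-30.420; wc +0.377/-0.200 → slack +2.629/-2.483; half-tol=0.288, Σhalf²=0.895644
Nominal = -30.420. Worst-case = [-30.420 - 2.483, -30.420 + 2.629] = [-32.903, -27.791]. RSS = √0.895644 = 0.946.

nominal=-30.420 wc=[-32.903,-27.791] rss=0.946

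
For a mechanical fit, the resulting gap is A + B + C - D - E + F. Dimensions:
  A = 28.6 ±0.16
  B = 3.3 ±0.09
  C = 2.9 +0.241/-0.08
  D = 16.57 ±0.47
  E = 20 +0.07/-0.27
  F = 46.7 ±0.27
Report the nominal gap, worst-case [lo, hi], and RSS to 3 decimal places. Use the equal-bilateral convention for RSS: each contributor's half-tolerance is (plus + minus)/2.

Stack each dimension's contribution:
  +A: nom +28.600 → Σnom=28.600; wc +0.160/-0.160 → slack +0.160/-0.160; half-tol=0.160, Σhalf²=0.025600
  +B: nom +3.300 → Σnom=31.900; wc +0.090/-0.090 → slack +0.250/-0.250; half-tol=0.090, Σhalf²=0.033700
  +C: nom +2.900 → Σnom=34.800; wc +0.241/-0.080 → slack +0.491/-0.330; half-tol=0.161, Σhalf²=0.059460
  -D: nom -16.570 → Σnom=18.230; wc +0.470/-0.470 → slack +0.961/-0.800; half-tol=0.470, Σhalf²=0.280360
  -E: nom -20.000 → Σnom=-1.770; wc +0.270/-0.070 → slack +1.231/-0.870; half-tol=0.170, Σhalf²=0.309260
  +F: nom +46.700 → Σnom=44.930; wc +0.270/-0.270 → slack +1.501/-1.140; half-tol=0.270, Σhalf²=0.382160
Nominal = 44.930. Worst-case = [44.930 - 1.140, 44.930 + 1.501] = [43.790, 46.431]. RSS = √0.382160 = 0.618.

nominal=44.930 wc=[43.790,46.431] rss=0.618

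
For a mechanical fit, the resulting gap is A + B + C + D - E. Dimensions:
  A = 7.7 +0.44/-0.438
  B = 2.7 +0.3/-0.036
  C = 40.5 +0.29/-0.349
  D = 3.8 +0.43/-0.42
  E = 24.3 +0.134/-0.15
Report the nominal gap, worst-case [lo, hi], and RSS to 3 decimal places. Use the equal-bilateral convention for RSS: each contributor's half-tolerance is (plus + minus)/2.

Stack each dimension's contribution:
  +A: nom +7.700 → Σnom=7.700; wc +0.440/-0.438 → slack +0.440/-0.438; half-tol=0.439, Σhalf²=0.192721
  +B: nom +2.700 → Σnom=10.400; wc +0.300/-0.036 → slack +0.740/-0.474; half-tol=0.168, Σhalf²=0.220945
  +C: nom +40.500 → Σnom=50.900; wc +0.290/-0.349 → slack +1.030/-0.823; half-tol=0.320, Σhalf²=0.323025
  +D: nom +3.800 → Σnom=54.700; wc +0.430/-0.420 → slack +1.460/-1.243; half-tol=0.425, Σhalf²=0.503650
  -E: nom -24.300 → Σnom=30.400; wc +0.150/-0.134 → slack +1.610/-1.377; half-tol=0.142, Σhalf²=0.523814
Nominal = 30.400. Worst-case = [30.400 - 1.377, 30.400 + 1.610] = [29.023, 32.010]. RSS = √0.523814 = 0.724.

nominal=30.400 wc=[29.023,32.010] rss=0.724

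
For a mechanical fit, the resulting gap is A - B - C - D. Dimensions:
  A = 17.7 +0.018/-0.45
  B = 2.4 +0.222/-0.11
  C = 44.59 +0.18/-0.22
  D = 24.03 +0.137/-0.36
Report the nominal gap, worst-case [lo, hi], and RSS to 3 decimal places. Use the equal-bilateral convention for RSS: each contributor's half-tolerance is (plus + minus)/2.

nominal=-53.320 wc=[-54.309,-52.612] rss=0.429

Stack each dimension's contribution:
  +A: nom +17.700 → Σnom=17.700; wc +0.018/-0.450 → slack +0.018/-0.450; half-tol=0.234, Σhalf²=0.054756
  -B: nom -2.400 → Σnom=15.300; wc +0.110/-0.222 → slack +0.128/-0.672; half-tol=0.166, Σhalf²=0.082312
  -C: nom -44.590 → Σnom=-29.290; wc +0.220/-0.180 → slack +0.348/-0.852; half-tol=0.200, Σhalf²=0.122312
  -D: nom -24.030 → Σnom=-53.320; wc +0.360/-0.137 → slack +0.708/-0.989; half-tol=0.248, Σhalf²=0.184064
Nominal = -53.320. Worst-case = [-53.320 - 0.989, -53.320 + 0.708] = [-54.309, -52.612]. RSS = √0.184064 = 0.429.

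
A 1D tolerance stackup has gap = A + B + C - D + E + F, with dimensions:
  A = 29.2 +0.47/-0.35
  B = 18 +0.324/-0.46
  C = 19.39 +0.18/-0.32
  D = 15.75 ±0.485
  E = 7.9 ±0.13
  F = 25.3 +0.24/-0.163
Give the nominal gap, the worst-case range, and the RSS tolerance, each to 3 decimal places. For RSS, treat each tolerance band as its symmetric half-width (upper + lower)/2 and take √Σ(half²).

Stack each dimension's contribution:
  +A: nom +29.200 → Σnom=29.200; wc +0.470/-0.350 → slack +0.470/-0.350; half-tol=0.410, Σhalf²=0.168100
  +B: nom +18.000 → Σnom=47.200; wc +0.324/-0.460 → slack +0.794/-0.810; half-tol=0.392, Σhalf²=0.321764
  +C: nom +19.390 → Σnom=66.590; wc +0.180/-0.320 → slack +0.974/-1.130; half-tol=0.250, Σhalf²=0.384264
  -D: nom -15.750 → Σnom=50.840; wc +0.485/-0.485 → slack +1.459/-1.615; half-tol=0.485, Σhalf²=0.619489
  +E: nom +7.900 → Σnom=58.740; wc +0.130/-0.130 → slack +1.589/-1.745; half-tol=0.130, Σhalf²=0.636389
  +F: nom +25.300 → Σnom=84.040; wc +0.240/-0.163 → slack +1.829/-1.908; half-tol=0.202, Σhalf²=0.676991
Nominal = 84.040. Worst-case = [84.040 - 1.908, 84.040 + 1.829] = [82.132, 85.869]. RSS = √0.676991 = 0.823.

nominal=84.040 wc=[82.132,85.869] rss=0.823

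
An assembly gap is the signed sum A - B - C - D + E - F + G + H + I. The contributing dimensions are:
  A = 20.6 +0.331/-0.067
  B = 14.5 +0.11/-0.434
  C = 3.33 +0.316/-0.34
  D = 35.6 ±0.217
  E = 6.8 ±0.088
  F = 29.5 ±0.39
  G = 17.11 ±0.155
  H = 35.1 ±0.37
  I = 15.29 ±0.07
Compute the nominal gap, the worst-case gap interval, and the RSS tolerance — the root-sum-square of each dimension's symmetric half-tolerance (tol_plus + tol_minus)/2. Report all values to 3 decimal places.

nominal=11.970 wc=[10.187,14.365] rss=0.771

Stack each dimension's contribution:
  +A: nom +20.600 → Σnom=20.600; wc +0.331/-0.067 → slack +0.331/-0.067; half-tol=0.199, Σhalf²=0.039601
  -B: nom -14.500 → Σnom=6.100; wc +0.434/-0.110 → slack +0.765/-0.177; half-tol=0.272, Σhalf²=0.113585
  -C: nom -3.330 → Σnom=2.770; wc +0.340/-0.316 → slack +1.105/-0.493; half-tol=0.328, Σhalf²=0.221169
  -D: nom -35.600 → Σnom=-32.830; wc +0.217/-0.217 → slack +1.322/-0.710; half-tol=0.217, Σhalf²=0.268258
  +E: nom +6.800 → Σnom=-26.030; wc +0.088/-0.088 → slack +1.410/-0.798; half-tol=0.088, Σhalf²=0.276002
  -F: nom -29.500 → Σnom=-55.530; wc +0.390/-0.390 → slack +1.800/-1.188; half-tol=0.390, Σhalf²=0.428102
  +G: nom +17.110 → Σnom=-38.420; wc +0.155/-0.155 → slack +1.955/-1.343; half-tol=0.155, Σhalf²=0.452127
  +H: nom +35.100 → Σnom=-3.320; wc +0.370/-0.370 → slack +2.325/-1.713; half-tol=0.370, Σhalf²=0.589027
  +I: nom +15.290 → Σnom=11.970; wc +0.070/-0.070 → slack +2.395/-1.783; half-tol=0.070, Σhalf²=0.593927
Nominal = 11.970. Worst-case = [11.970 - 1.783, 11.970 + 2.395] = [10.187, 14.365]. RSS = √0.593927 = 0.771.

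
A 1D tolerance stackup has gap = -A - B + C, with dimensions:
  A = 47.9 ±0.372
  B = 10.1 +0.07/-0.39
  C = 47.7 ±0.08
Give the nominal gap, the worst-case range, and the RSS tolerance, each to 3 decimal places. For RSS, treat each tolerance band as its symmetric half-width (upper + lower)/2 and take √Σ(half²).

nominal=-10.300 wc=[-10.822,-9.458] rss=0.445

Stack each dimension's contribution:
  -A: nom -47.900 → Σnom=-47.900; wc +0.372/-0.372 → slack +0.372/-0.372; half-tol=0.372, Σhalf²=0.138384
  -B: nom -10.100 → Σnom=-58.000; wc +0.390/-0.070 → slack +0.762/-0.442; half-tol=0.230, Σhalf²=0.191284
  +C: nom +47.700 → Σnom=-10.300; wc +0.080/-0.080 → slack +0.842/-0.522; half-tol=0.080, Σhalf²=0.197684
Nominal = -10.300. Worst-case = [-10.300 - 0.522, -10.300 + 0.842] = [-10.822, -9.458]. RSS = √0.197684 = 0.445.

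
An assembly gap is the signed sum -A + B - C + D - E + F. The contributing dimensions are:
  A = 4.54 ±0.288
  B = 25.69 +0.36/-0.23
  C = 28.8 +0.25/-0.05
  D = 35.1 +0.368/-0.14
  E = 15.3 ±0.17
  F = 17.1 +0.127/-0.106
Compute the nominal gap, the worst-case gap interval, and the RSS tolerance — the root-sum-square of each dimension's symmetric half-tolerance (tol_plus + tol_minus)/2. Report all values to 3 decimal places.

Stack each dimension's contribution:
  -A: nom -4.540 → Σnom=-4.540; wc +0.288/-0.288 → slack +0.288/-0.288; half-tol=0.288, Σhalf²=0.082944
  +B: nom +25.690 → Σnom=21.150; wc +0.360/-0.230 → slack +0.648/-0.518; half-tol=0.295, Σhalf²=0.169969
  -C: nom -28.800 → Σnom=-7.650; wc +0.050/-0.250 → slack +0.698/-0.768; half-tol=0.150, Σhalf²=0.192469
  +D: nom +35.100 → Σnom=27.450; wc +0.368/-0.140 → slack +1.066/-0.908; half-tol=0.254, Σhalf²=0.256985
  -E: nom -15.300 → Σnom=12.150; wc +0.170/-0.170 → slack +1.236/-1.078; half-tol=0.170, Σhalf²=0.285885
  +F: nom +17.100 → Σnom=29.250; wc +0.127/-0.106 → slack +1.363/-1.184; half-tol=0.116, Σhalf²=0.299457
Nominal = 29.250. Worst-case = [29.250 - 1.184, 29.250 + 1.363] = [28.066, 30.613]. RSS = √0.299457 = 0.547.

nominal=29.250 wc=[28.066,30.613] rss=0.547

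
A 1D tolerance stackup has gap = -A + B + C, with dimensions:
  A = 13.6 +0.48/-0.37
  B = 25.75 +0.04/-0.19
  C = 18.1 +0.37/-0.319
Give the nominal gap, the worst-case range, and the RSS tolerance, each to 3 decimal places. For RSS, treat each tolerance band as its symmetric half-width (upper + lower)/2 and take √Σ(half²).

nominal=30.250 wc=[29.261,31.030] rss=0.559

Stack each dimension's contribution:
  -A: nom -13.600 → Σnom=-13.600; wc +0.370/-0.480 → slack +0.370/-0.480; half-tol=0.425, Σhalf²=0.180625
  +B: nom +25.750 → Σnom=12.150; wc +0.040/-0.190 → slack +0.410/-0.670; half-tol=0.115, Σhalf²=0.193850
  +C: nom +18.100 → Σnom=30.250; wc +0.370/-0.319 → slack +0.780/-0.989; half-tol=0.345, Σhalf²=0.312530
Nominal = 30.250. Worst-case = [30.250 - 0.989, 30.250 + 0.780] = [29.261, 31.030]. RSS = √0.312530 = 0.559.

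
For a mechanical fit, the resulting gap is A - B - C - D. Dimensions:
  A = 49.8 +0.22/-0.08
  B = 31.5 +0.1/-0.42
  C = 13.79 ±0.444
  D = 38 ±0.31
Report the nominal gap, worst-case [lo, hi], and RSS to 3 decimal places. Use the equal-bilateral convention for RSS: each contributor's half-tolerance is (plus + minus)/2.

Stack each dimension's contribution:
  +A: nom +49.800 → Σnom=49.800; wc +0.220/-0.080 → slack +0.220/-0.080; half-tol=0.150, Σhalf²=0.022500
  -B: nom -31.500 → Σnom=18.300; wc +0.420/-0.100 → slack +0.640/-0.180; half-tol=0.260, Σhalf²=0.090100
  -C: nom -13.790 → Σnom=4.510; wc +0.444/-0.444 → slack +1.084/-0.624; half-tol=0.444, Σhalf²=0.287236
  -D: nom -38.000 → Σnom=-33.490; wc +0.310/-0.310 → slack +1.394/-0.934; half-tol=0.310, Σhalf²=0.383336
Nominal = -33.490. Worst-case = [-33.490 - 0.934, -33.490 + 1.394] = [-34.424, -32.096]. RSS = √0.383336 = 0.619.

nominal=-33.490 wc=[-34.424,-32.096] rss=0.619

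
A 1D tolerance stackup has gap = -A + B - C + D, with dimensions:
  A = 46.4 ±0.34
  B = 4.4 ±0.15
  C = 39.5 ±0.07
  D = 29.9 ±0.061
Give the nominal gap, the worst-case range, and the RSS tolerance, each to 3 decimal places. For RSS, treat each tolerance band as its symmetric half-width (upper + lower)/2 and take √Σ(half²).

nominal=-51.600 wc=[-52.221,-50.979] rss=0.383

Stack each dimension's contribution:
  -A: nom -46.400 → Σnom=-46.400; wc +0.340/-0.340 → slack +0.340/-0.340; half-tol=0.340, Σhalf²=0.115600
  +B: nom +4.400 → Σnom=-42.000; wc +0.150/-0.150 → slack +0.490/-0.490; half-tol=0.150, Σhalf²=0.138100
  -C: nom -39.500 → Σnom=-81.500; wc +0.070/-0.070 → slack +0.560/-0.560; half-tol=0.070, Σhalf²=0.143000
  +D: nom +29.900 → Σnom=-51.600; wc +0.061/-0.061 → slack +0.621/-0.621; half-tol=0.061, Σhalf²=0.146721
Nominal = -51.600. Worst-case = [-51.600 - 0.621, -51.600 + 0.621] = [-52.221, -50.979]. RSS = √0.146721 = 0.383.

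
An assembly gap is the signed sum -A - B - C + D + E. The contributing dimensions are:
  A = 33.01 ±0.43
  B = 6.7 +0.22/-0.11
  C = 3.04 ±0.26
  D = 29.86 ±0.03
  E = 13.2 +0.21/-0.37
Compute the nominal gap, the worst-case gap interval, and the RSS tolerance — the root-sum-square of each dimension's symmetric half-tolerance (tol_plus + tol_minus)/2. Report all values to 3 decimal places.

nominal=0.310 wc=[-1.000,1.350] rss=0.604

Stack each dimension's contribution:
  -A: nom -33.010 → Σnom=-33.010; wc +0.430/-0.430 → slack +0.430/-0.430; half-tol=0.430, Σhalf²=0.184900
  -B: nom -6.700 → Σnom=-39.710; wc +0.110/-0.220 → slack +0.540/-0.650; half-tol=0.165, Σhalf²=0.212125
  -C: nom -3.040 → Σnom=-42.750; wc +0.260/-0.260 → slack +0.800/-0.910; half-tol=0.260, Σhalf²=0.279725
  +D: nom +29.860 → Σnom=-12.890; wc +0.030/-0.030 → slack +0.830/-0.940; half-tol=0.030, Σhalf²=0.280625
  +E: nom +13.200 → Σnom=0.310; wc +0.210/-0.370 → slack +1.040/-1.310; half-tol=0.290, Σhalf²=0.364725
Nominal = 0.310. Worst-case = [0.310 - 1.310, 0.310 + 1.040] = [-1.000, 1.350]. RSS = √0.364725 = 0.604.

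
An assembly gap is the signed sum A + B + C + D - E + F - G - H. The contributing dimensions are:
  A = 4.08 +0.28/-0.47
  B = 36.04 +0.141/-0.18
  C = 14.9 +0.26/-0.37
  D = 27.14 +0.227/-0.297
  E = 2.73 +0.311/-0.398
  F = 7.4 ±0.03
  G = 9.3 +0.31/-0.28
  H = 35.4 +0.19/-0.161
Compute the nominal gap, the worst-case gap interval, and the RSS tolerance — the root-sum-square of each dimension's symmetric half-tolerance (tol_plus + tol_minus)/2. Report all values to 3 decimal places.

Stack each dimension's contribution:
  +A: nom +4.080 → Σnom=4.080; wc +0.280/-0.470 → slack +0.280/-0.470; half-tol=0.375, Σhalf²=0.140625
  +B: nom +36.040 → Σnom=40.120; wc +0.141/-0.180 → slack +0.421/-0.650; half-tol=0.160, Σhalf²=0.166385
  +C: nom +14.900 → Σnom=55.020; wc +0.260/-0.370 → slack +0.681/-1.020; half-tol=0.315, Σhalf²=0.265610
  +D: nom +27.140 → Σnom=82.160; wc +0.227/-0.297 → slack +0.908/-1.317; half-tol=0.262, Σhalf²=0.334254
  -E: nom -2.730 → Σnom=79.430; wc +0.398/-0.311 → slack +1.306/-1.628; half-tol=0.355, Σhalf²=0.459925
  +F: nom +7.400 → Σnom=86.830; wc +0.030/-0.030 → slack +1.336/-1.658; half-tol=0.030, Σhalf²=0.460825
  -G: nom -9.300 → Σnom=77.530; wc +0.280/-0.310 → slack +1.616/-1.968; half-tol=0.295, Σhalf²=0.547850
  -H: nom -35.400 → Σnom=42.130; wc +0.161/-0.190 → slack +1.777/-2.158; half-tol=0.175, Σhalf²=0.578650
Nominal = 42.130. Worst-case = [42.130 - 2.158, 42.130 + 1.777] = [39.972, 43.907]. RSS = √0.578650 = 0.761.

nominal=42.130 wc=[39.972,43.907] rss=0.761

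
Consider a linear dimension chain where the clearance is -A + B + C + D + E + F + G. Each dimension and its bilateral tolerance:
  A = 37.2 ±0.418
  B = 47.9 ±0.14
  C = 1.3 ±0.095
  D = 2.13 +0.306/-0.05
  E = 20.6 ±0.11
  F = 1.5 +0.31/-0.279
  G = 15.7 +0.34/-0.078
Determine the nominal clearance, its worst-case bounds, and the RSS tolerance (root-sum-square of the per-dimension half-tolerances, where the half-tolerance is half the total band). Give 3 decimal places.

Stack each dimension's contribution:
  -A: nom -37.200 → Σnom=-37.200; wc +0.418/-0.418 → slack +0.418/-0.418; half-tol=0.418, Σhalf²=0.174724
  +B: nom +47.900 → Σnom=10.700; wc +0.140/-0.140 → slack +0.558/-0.558; half-tol=0.140, Σhalf²=0.194324
  +C: nom +1.300 → Σnom=12.000; wc +0.095/-0.095 → slack +0.653/-0.653; half-tol=0.095, Σhalf²=0.203349
  +D: nom +2.130 → Σnom=14.130; wc +0.306/-0.050 → slack +0.959/-0.703; half-tol=0.178, Σhalf²=0.235033
  +E: nom +20.600 → Σnom=34.730; wc +0.110/-0.110 → slack +1.069/-0.813; half-tol=0.110, Σhalf²=0.247133
  +F: nom +1.500 → Σnom=36.230; wc +0.310/-0.279 → slack +1.379/-1.092; half-tol=0.294, Σhalf²=0.333863
  +G: nom +15.700 → Σnom=51.930; wc +0.340/-0.078 → slack +1.719/-1.170; half-tol=0.209, Σhalf²=0.377544
Nominal = 51.930. Worst-case = [51.930 - 1.170, 51.930 + 1.719] = [50.760, 53.649]. RSS = √0.377544 = 0.614.

nominal=51.930 wc=[50.760,53.649] rss=0.614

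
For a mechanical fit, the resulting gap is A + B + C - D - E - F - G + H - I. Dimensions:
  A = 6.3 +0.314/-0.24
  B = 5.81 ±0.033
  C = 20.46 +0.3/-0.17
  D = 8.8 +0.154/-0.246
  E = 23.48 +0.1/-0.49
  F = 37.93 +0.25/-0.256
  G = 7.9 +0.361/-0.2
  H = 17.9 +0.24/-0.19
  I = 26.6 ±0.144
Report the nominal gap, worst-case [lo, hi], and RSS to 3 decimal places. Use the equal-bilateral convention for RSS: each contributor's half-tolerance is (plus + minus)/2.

nominal=-54.240 wc=[-55.882,-52.017] rss=0.685

Stack each dimension's contribution:
  +A: nom +6.300 → Σnom=6.300; wc +0.314/-0.240 → slack +0.314/-0.240; half-tol=0.277, Σhalf²=0.076729
  +B: nom +5.810 → Σnom=12.110; wc +0.033/-0.033 → slack +0.347/-0.273; half-tol=0.033, Σhalf²=0.077818
  +C: nom +20.460 → Σnom=32.570; wc +0.300/-0.170 → slack +0.647/-0.443; half-tol=0.235, Σhalf²=0.133043
  -D: nom -8.800 → Σnom=23.770; wc +0.246/-0.154 → slack +0.893/-0.597; half-tol=0.200, Σhalf²=0.173043
  -E: nom -23.480 → Σnom=0.290; wc +0.490/-0.100 → slack +1.383/-0.697; half-tol=0.295, Σhalf²=0.260068
  -F: nom -37.930 → Σnom=-37.640; wc +0.256/-0.250 → slack +1.639/-0.947; half-tol=0.253, Σhalf²=0.324077
  -G: nom -7.900 → Σnom=-45.540; wc +0.200/-0.361 → slack +1.839/-1.308; half-tol=0.280, Σhalf²=0.402757
  +H: nom +17.900 → Σnom=-27.640; wc +0.240/-0.190 → slack +2.079/-1.498; half-tol=0.215, Σhalf²=0.448982
  -I: nom -26.600 → Σnom=-54.240; wc +0.144/-0.144 → slack +2.223/-1.642; half-tol=0.144, Σhalf²=0.469718
Nominal = -54.240. Worst-case = [-54.240 - 1.642, -54.240 + 2.223] = [-55.882, -52.017]. RSS = √0.469718 = 0.685.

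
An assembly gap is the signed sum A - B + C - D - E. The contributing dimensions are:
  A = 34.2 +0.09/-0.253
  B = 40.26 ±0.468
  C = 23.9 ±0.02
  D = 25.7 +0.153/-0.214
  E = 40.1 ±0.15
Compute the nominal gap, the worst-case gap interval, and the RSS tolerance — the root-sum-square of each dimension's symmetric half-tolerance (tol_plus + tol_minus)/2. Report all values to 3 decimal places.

Stack each dimension's contribution:
  +A: nom +34.200 → Σnom=34.200; wc +0.090/-0.253 → slack +0.090/-0.253; half-tol=0.171, Σhalf²=0.029412
  -B: nom -40.260 → Σnom=-6.060; wc +0.468/-0.468 → slack +0.558/-0.721; half-tol=0.468, Σhalf²=0.248436
  +C: nom +23.900 → Σnom=17.840; wc +0.020/-0.020 → slack +0.578/-0.741; half-tol=0.020, Σhalf²=0.248836
  -D: nom -25.700 → Σnom=-7.860; wc +0.214/-0.153 → slack +0.792/-0.894; half-tol=0.183, Σhalf²=0.282509
  -E: nom -40.100 → Σnom=-47.960; wc +0.150/-0.150 → slack +0.942/-1.044; half-tol=0.150, Σhalf²=0.305009
Nominal = -47.960. Worst-case = [-47.960 - 1.044, -47.960 + 0.942] = [-49.004, -47.018]. RSS = √0.305009 = 0.552.

nominal=-47.960 wc=[-49.004,-47.018] rss=0.552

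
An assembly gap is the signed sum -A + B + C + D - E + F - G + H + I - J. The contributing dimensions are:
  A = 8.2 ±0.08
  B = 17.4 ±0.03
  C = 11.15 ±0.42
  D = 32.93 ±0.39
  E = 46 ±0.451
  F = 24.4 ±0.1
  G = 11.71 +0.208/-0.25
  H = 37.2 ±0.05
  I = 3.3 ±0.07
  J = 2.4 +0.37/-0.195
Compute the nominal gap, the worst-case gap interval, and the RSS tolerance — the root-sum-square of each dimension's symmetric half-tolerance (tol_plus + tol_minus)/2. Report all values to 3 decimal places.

Stack each dimension's contribution:
  -A: nom -8.200 → Σnom=-8.200; wc +0.080/-0.080 → slack +0.080/-0.080; half-tol=0.080, Σhalf²=0.006400
  +B: nom +17.400 → Σnom=9.200; wc +0.030/-0.030 → slack +0.110/-0.110; half-tol=0.030, Σhalf²=0.007300
  +C: nom +11.150 → Σnom=20.350; wc +0.420/-0.420 → slack +0.530/-0.530; half-tol=0.420, Σhalf²=0.183700
  +D: nom +32.930 → Σnom=53.280; wc +0.390/-0.390 → slack +0.920/-0.920; half-tol=0.390, Σhalf²=0.335800
  -E: nom -46.000 → Σnom=7.280; wc +0.451/-0.451 → slack +1.371/-1.371; half-tol=0.451, Σhalf²=0.539201
  +F: nom +24.400 → Σnom=31.680; wc +0.100/-0.100 → slack +1.471/-1.471; half-tol=0.100, Σhalf²=0.549201
  -G: nom -11.710 → Σnom=19.970; wc +0.250/-0.208 → slack +1.721/-1.679; half-tol=0.229, Σhalf²=0.601642
  +H: nom +37.200 → Σnom=57.170; wc +0.050/-0.050 → slack +1.771/-1.729; half-tol=0.050, Σhalf²=0.604142
  +I: nom +3.300 → Σnom=60.470; wc +0.070/-0.070 → slack +1.841/-1.799; half-tol=0.070, Σhalf²=0.609042
  -J: nom -2.400 → Σnom=58.070; wc +0.195/-0.370 → slack +2.036/-2.169; half-tol=0.282, Σhalf²=0.688848
Nominal = 58.070. Worst-case = [58.070 - 2.169, 58.070 + 2.036] = [55.901, 60.106]. RSS = √0.688848 = 0.830.

nominal=58.070 wc=[55.901,60.106] rss=0.830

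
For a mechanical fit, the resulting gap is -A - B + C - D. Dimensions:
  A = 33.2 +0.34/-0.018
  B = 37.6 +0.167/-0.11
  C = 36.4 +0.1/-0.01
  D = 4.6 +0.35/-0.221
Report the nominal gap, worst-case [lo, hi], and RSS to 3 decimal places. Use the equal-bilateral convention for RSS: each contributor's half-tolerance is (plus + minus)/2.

Stack each dimension's contribution:
  -A: nom -33.200 → Σnom=-33.200; wc +0.018/-0.340 → slack +0.018/-0.340; half-tol=0.179, Σhalf²=0.032041
  -B: nom -37.600 → Σnom=-70.800; wc +0.110/-0.167 → slack +0.128/-0.507; half-tol=0.139, Σhalf²=0.051223
  +C: nom +36.400 → Σnom=-34.400; wc +0.100/-0.010 → slack +0.228/-0.517; half-tol=0.055, Σhalf²=0.054248
  -D: nom -4.600 → Σnom=-39.000; wc +0.221/-0.350 → slack +0.449/-0.867; half-tol=0.285, Σhalf²=0.135759
Nominal = -39.000. Worst-case = [-39.000 - 0.867, -39.000 + 0.449] = [-39.867, -38.551]. RSS = √0.135759 = 0.368.

nominal=-39.000 wc=[-39.867,-38.551] rss=0.368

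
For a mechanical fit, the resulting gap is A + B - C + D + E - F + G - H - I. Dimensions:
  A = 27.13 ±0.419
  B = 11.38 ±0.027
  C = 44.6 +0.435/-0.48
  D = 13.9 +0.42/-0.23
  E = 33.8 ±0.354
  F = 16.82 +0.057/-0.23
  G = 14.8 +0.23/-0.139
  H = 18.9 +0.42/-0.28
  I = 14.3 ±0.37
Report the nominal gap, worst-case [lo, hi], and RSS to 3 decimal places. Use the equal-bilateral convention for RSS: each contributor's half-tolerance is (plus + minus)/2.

nominal=6.390 wc=[3.939,9.200] rss=0.965

Stack each dimension's contribution:
  +A: nom +27.130 → Σnom=27.130; wc +0.419/-0.419 → slack +0.419/-0.419; half-tol=0.419, Σhalf²=0.175561
  +B: nom +11.380 → Σnom=38.510; wc +0.027/-0.027 → slack +0.446/-0.446; half-tol=0.027, Σhalf²=0.176290
  -C: nom -44.600 → Σnom=-6.090; wc +0.480/-0.435 → slack +0.926/-0.881; half-tol=0.458, Σhalf²=0.385596
  +D: nom +13.900 → Σnom=7.810; wc +0.420/-0.230 → slack +1.346/-1.111; half-tol=0.325, Σhalf²=0.491221
  +E: nom +33.800 → Σnom=41.610; wc +0.354/-0.354 → slack +1.700/-1.465; half-tol=0.354, Σhalf²=0.616537
  -F: nom -16.820 → Σnom=24.790; wc +0.230/-0.057 → slack +1.930/-1.522; half-tol=0.144, Σhalf²=0.637130
  +G: nom +14.800 → Σnom=39.590; wc +0.230/-0.139 → slack +2.160/-1.661; half-tol=0.184, Σhalf²=0.671170
  -H: nom -18.900 → Σnom=20.690; wc +0.280/-0.420 → slack +2.440/-2.081; half-tol=0.350, Σhalf²=0.793670
  -I: nom -14.300 → Σnom=6.390; wc +0.370/-0.370 → slack +2.810/-2.451; half-tol=0.370, Σhalf²=0.930570
Nominal = 6.390. Worst-case = [6.390 - 2.451, 6.390 + 2.810] = [3.939, 9.200]. RSS = √0.930570 = 0.965.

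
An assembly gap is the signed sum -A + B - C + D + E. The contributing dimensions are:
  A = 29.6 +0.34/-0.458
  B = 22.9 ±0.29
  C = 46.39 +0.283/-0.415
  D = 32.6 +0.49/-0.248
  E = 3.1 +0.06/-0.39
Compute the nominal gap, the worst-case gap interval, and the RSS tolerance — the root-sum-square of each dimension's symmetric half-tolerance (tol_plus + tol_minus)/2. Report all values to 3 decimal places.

nominal=-17.390 wc=[-18.941,-15.677] rss=0.743

Stack each dimension's contribution:
  -A: nom -29.600 → Σnom=-29.600; wc +0.458/-0.340 → slack +0.458/-0.340; half-tol=0.399, Σhalf²=0.159201
  +B: nom +22.900 → Σnom=-6.700; wc +0.290/-0.290 → slack +0.748/-0.630; half-tol=0.290, Σhalf²=0.243301
  -C: nom -46.390 → Σnom=-53.090; wc +0.415/-0.283 → slack +1.163/-0.913; half-tol=0.349, Σhalf²=0.365102
  +D: nom +32.600 → Σnom=-20.490; wc +0.490/-0.248 → slack +1.653/-1.161; half-tol=0.369, Σhalf²=0.501263
  +E: nom +3.100 → Σnom=-17.390; wc +0.060/-0.390 → slack +1.713/-1.551; half-tol=0.225, Σhalf²=0.551888
Nominal = -17.390. Worst-case = [-17.390 - 1.551, -17.390 + 1.713] = [-18.941, -15.677]. RSS = √0.551888 = 0.743.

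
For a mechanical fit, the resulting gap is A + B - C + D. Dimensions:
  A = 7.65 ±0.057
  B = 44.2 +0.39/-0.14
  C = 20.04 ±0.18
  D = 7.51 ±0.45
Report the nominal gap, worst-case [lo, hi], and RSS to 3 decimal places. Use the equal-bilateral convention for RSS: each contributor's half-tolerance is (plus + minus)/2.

Stack each dimension's contribution:
  +A: nom +7.650 → Σnom=7.650; wc +0.057/-0.057 → slack +0.057/-0.057; half-tol=0.057, Σhalf²=0.003249
  +B: nom +44.200 → Σnom=51.850; wc +0.390/-0.140 → slack +0.447/-0.197; half-tol=0.265, Σhalf²=0.073474
  -C: nom -20.040 → Σnom=31.810; wc +0.180/-0.180 → slack +0.627/-0.377; half-tol=0.180, Σhalf²=0.105874
  +D: nom +7.510 → Σnom=39.320; wc +0.450/-0.450 → slack +1.077/-0.827; half-tol=0.450, Σhalf²=0.308374
Nominal = 39.320. Worst-case = [39.320 - 0.827, 39.320 + 1.077] = [38.493, 40.397]. RSS = √0.308374 = 0.555.

nominal=39.320 wc=[38.493,40.397] rss=0.555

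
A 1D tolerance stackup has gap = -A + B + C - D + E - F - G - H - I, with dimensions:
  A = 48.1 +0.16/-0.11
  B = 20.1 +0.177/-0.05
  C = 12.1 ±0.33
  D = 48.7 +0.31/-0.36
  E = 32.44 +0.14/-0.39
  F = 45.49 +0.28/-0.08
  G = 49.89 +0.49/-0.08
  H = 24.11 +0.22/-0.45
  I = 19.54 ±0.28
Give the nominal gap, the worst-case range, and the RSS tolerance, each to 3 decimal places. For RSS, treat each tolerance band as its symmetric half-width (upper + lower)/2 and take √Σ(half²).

Stack each dimension's contribution:
  -A: nom -48.100 → Σnom=-48.100; wc +0.110/-0.160 → slack +0.110/-0.160; half-tol=0.135, Σhalf²=0.018225
  +B: nom +20.100 → Σnom=-28.000; wc +0.177/-0.050 → slack +0.287/-0.210; half-tol=0.113, Σhalf²=0.031107
  +C: nom +12.100 → Σnom=-15.900; wc +0.330/-0.330 → slack +0.617/-0.540; half-tol=0.330, Σhalf²=0.140007
  -D: nom -48.700 → Σnom=-64.600; wc +0.360/-0.310 → slack +0.977/-0.850; half-tol=0.335, Σhalf²=0.252232
  +E: nom +32.440 → Σnom=-32.160; wc +0.140/-0.390 → slack +1.117/-1.240; half-tol=0.265, Σhalf²=0.322457
  -F: nom -45.490 → Σnom=-77.650; wc +0.080/-0.280 → slack +1.197/-1.520; half-tol=0.180, Σhalf²=0.354857
  -G: nom -49.890 → Σnom=-127.540; wc +0.080/-0.490 → slack +1.277/-2.010; half-tol=0.285, Σhalf²=0.436082
  -H: nom -24.110 → Σnom=-151.650; wc +0.450/-0.220 → slack +1.727/-2.230; half-tol=0.335, Σhalf²=0.548307
  -I: nom -19.540 → Σnom=-171.190; wc +0.280/-0.280 → slack +2.007/-2.510; half-tol=0.280, Σhalf²=0.626707
Nominal = -171.190. Worst-case = [-171.190 - 2.510, -171.190 + 2.007] = [-173.700, -169.183]. RSS = √0.626707 = 0.792.

nominal=-171.190 wc=[-173.700,-169.183] rss=0.792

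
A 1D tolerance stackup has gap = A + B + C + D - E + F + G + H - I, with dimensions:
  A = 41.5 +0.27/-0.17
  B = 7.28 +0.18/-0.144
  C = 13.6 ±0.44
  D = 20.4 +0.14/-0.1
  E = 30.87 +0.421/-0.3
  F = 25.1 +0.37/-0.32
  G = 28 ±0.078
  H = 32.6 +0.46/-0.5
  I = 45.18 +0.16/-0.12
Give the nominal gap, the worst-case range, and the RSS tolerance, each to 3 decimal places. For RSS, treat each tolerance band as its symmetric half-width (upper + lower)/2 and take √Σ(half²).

nominal=92.430 wc=[90.097,94.788] rss=0.888

Stack each dimension's contribution:
  +A: nom +41.500 → Σnom=41.500; wc +0.270/-0.170 → slack +0.270/-0.170; half-tol=0.220, Σhalf²=0.048400
  +B: nom +7.280 → Σnom=48.780; wc +0.180/-0.144 → slack +0.450/-0.314; half-tol=0.162, Σhalf²=0.074644
  +C: nom +13.600 → Σnom=62.380; wc +0.440/-0.440 → slack +0.890/-0.754; half-tol=0.440, Σhalf²=0.268244
  +D: nom +20.400 → Σnom=82.780; wc +0.140/-0.100 → slack +1.030/-0.854; half-tol=0.120, Σhalf²=0.282644
  -E: nom -30.870 → Σnom=51.910; wc +0.300/-0.421 → slack +1.330/-1.275; half-tol=0.360, Σhalf²=0.412604
  +F: nom +25.100 → Σnom=77.010; wc +0.370/-0.320 → slack +1.700/-1.595; half-tol=0.345, Σhalf²=0.531629
  +G: nom +28.000 → Σnom=105.010; wc +0.078/-0.078 → slack +1.778/-1.673; half-tol=0.078, Σhalf²=0.537713
  +H: nom +32.600 → Σnom=137.610; wc +0.460/-0.500 → slack +2.238/-2.173; half-tol=0.480, Σhalf²=0.768113
  -I: nom -45.180 → Σnom=92.430; wc +0.120/-0.160 → slack +2.358/-2.333; half-tol=0.140, Σhalf²=0.787713
Nominal = 92.430. Worst-case = [92.430 - 2.333, 92.430 + 2.358] = [90.097, 94.788]. RSS = √0.787713 = 0.888.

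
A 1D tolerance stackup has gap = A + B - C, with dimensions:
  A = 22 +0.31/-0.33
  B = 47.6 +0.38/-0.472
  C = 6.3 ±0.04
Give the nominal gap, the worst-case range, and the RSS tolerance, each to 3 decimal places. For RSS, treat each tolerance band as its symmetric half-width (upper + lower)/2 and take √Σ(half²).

Stack each dimension's contribution:
  +A: nom +22.000 → Σnom=22.000; wc +0.310/-0.330 → slack +0.310/-0.330; half-tol=0.320, Σhalf²=0.102400
  +B: nom +47.600 → Σnom=69.600; wc +0.380/-0.472 → slack +0.690/-0.802; half-tol=0.426, Σhalf²=0.283876
  -C: nom -6.300 → Σnom=63.300; wc +0.040/-0.040 → slack +0.730/-0.842; half-tol=0.040, Σhalf²=0.285476
Nominal = 63.300. Worst-case = [63.300 - 0.842, 63.300 + 0.730] = [62.458, 64.030]. RSS = √0.285476 = 0.534.

nominal=63.300 wc=[62.458,64.030] rss=0.534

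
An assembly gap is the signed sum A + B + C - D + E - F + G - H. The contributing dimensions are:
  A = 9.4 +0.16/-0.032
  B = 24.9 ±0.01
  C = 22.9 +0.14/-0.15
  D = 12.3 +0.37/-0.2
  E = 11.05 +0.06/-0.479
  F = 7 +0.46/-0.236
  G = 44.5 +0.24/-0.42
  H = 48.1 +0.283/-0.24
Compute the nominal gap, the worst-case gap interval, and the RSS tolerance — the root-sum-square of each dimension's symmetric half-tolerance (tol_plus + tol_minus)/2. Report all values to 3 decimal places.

Stack each dimension's contribution:
  +A: nom +9.400 → Σnom=9.400; wc +0.160/-0.032 → slack +0.160/-0.032; half-tol=0.096, Σhalf²=0.009216
  +B: nom +24.900 → Σnom=34.300; wc +0.010/-0.010 → slack +0.170/-0.042; half-tol=0.010, Σhalf²=0.009316
  +C: nom +22.900 → Σnom=57.200; wc +0.140/-0.150 → slack +0.310/-0.192; half-tol=0.145, Σhalf²=0.030341
  -D: nom -12.300 → Σnom=44.900; wc +0.200/-0.370 → slack +0.510/-0.562; half-tol=0.285, Σhalf²=0.111566
  +E: nom +11.050 → Σnom=55.950; wc +0.060/-0.479 → slack +0.570/-1.041; half-tol=0.269, Σhalf²=0.184196
  -F: nom -7.000 → Σnom=48.950; wc +0.236/-0.460 → slack +0.806/-1.501; half-tol=0.348, Σhalf²=0.305300
  +G: nom +44.500 → Σnom=93.450; wc +0.240/-0.420 → slack +1.046/-1.921; half-tol=0.330, Σhalf²=0.414200
  -H: nom -48.100 → Σnom=45.350; wc +0.240/-0.283 → slack +1.286/-2.204; half-tol=0.261, Σhalf²=0.482582
Nominal = 45.350. Worst-case = [45.350 - 2.204, 45.350 + 1.286] = [43.146, 46.636]. RSS = √0.482582 = 0.695.

nominal=45.350 wc=[43.146,46.636] rss=0.695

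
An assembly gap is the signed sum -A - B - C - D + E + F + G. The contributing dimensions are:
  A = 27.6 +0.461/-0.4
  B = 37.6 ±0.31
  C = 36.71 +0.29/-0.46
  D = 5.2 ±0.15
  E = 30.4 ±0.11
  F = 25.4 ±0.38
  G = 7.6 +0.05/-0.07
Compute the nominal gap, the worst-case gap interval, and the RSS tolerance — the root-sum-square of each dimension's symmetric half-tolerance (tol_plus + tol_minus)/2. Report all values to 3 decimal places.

nominal=-43.710 wc=[-45.481,-41.850] rss=0.778

Stack each dimension's contribution:
  -A: nom -27.600 → Σnom=-27.600; wc +0.400/-0.461 → slack +0.400/-0.461; half-tol=0.430, Σhalf²=0.185330
  -B: nom -37.600 → Σnom=-65.200; wc +0.310/-0.310 → slack +0.710/-0.771; half-tol=0.310, Σhalf²=0.281430
  -C: nom -36.710 → Σnom=-101.910; wc +0.460/-0.290 → slack +1.170/-1.061; half-tol=0.375, Σhalf²=0.422055
  -D: nom -5.200 → Σnom=-107.110; wc +0.150/-0.150 → slack +1.320/-1.211; half-tol=0.150, Σhalf²=0.444555
  +E: nom +30.400 → Σnom=-76.710; wc +0.110/-0.110 → slack +1.430/-1.321; half-tol=0.110, Σhalf²=0.456655
  +F: nom +25.400 → Σnom=-51.310; wc +0.380/-0.380 → slack +1.810/-1.701; half-tol=0.380, Σhalf²=0.601055
  +G: nom +7.600 → Σnom=-43.710; wc +0.050/-0.070 → slack +1.860/-1.771; half-tol=0.060, Σhalf²=0.604655
Nominal = -43.710. Worst-case = [-43.710 - 1.771, -43.710 + 1.860] = [-45.481, -41.850]. RSS = √0.604655 = 0.778.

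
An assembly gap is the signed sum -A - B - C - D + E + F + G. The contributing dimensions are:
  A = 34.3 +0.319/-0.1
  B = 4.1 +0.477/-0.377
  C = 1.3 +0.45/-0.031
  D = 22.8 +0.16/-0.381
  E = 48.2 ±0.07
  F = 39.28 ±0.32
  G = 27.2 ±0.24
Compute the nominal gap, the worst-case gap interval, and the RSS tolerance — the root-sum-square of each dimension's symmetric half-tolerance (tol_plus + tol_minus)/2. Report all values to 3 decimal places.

nominal=52.180 wc=[50.144,53.699] rss=0.723

Stack each dimension's contribution:
  -A: nom -34.300 → Σnom=-34.300; wc +0.100/-0.319 → slack +0.100/-0.319; half-tol=0.210, Σhalf²=0.043890
  -B: nom -4.100 → Σnom=-38.400; wc +0.377/-0.477 → slack +0.477/-0.796; half-tol=0.427, Σhalf²=0.226219
  -C: nom -1.300 → Σnom=-39.700; wc +0.031/-0.450 → slack +0.508/-1.246; half-tol=0.240, Σhalf²=0.284059
  -D: nom -22.800 → Σnom=-62.500; wc +0.381/-0.160 → slack +0.889/-1.406; half-tol=0.271, Σhalf²=0.357230
  +E: nom +48.200 → Σnom=-14.300; wc +0.070/-0.070 → slack +0.959/-1.476; half-tol=0.070, Σhalf²=0.362130
  +F: nom +39.280 → Σnom=24.980; wc +0.320/-0.320 → slack +1.279/-1.796; half-tol=0.320, Σhalf²=0.464530
  +G: nom +27.200 → Σnom=52.180; wc +0.240/-0.240 → slack +1.519/-2.036; half-tol=0.240, Σhalf²=0.522130
Nominal = 52.180. Worst-case = [52.180 - 2.036, 52.180 + 1.519] = [50.144, 53.699]. RSS = √0.522130 = 0.723.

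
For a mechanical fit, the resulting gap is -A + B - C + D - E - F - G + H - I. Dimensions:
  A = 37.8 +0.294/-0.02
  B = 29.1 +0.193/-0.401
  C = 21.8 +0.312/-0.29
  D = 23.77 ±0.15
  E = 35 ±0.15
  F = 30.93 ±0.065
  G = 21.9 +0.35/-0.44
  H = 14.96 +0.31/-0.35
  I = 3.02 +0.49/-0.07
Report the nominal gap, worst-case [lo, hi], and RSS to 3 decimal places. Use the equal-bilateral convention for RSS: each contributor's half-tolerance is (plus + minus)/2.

Stack each dimension's contribution:
  -A: nom -37.800 → Σnom=-37.800; wc +0.020/-0.294 → slack +0.020/-0.294; half-tol=0.157, Σhalf²=0.024649
  +B: nom +29.100 → Σnom=-8.700; wc +0.193/-0.401 → slack +0.213/-0.695; half-tol=0.297, Σhalf²=0.112858
  -C: nom -21.800 → Σnom=-30.500; wc +0.290/-0.312 → slack +0.503/-1.007; half-tol=0.301, Σhalf²=0.203459
  +D: nom +23.770 → Σnom=-6.730; wc +0.150/-0.150 → slack +0.653/-1.157; half-tol=0.150, Σhalf²=0.225959
  -E: nom -35.000 → Σnom=-41.730; wc +0.150/-0.150 → slack +0.803/-1.307; half-tol=0.150, Σhalf²=0.248459
  -F: nom -30.930 → Σnom=-72.660; wc +0.065/-0.065 → slack +0.868/-1.372; half-tol=0.065, Σhalf²=0.252684
  -G: nom -21.900 → Σnom=-94.560; wc +0.440/-0.350 → slack +1.308/-1.722; half-tol=0.395, Σhalf²=0.408709
  +H: nom +14.960 → Σnom=-79.600; wc +0.310/-0.350 → slack +1.618/-2.072; half-tol=0.330, Σhalf²=0.517609
  -I: nom -3.020 → Σnom=-82.620; wc +0.070/-0.490 → slack +1.688/-2.562; half-tol=0.280, Σhalf²=0.596009
Nominal = -82.620. Worst-case = [-82.620 - 2.562, -82.620 + 1.688] = [-85.182, -80.932]. RSS = √0.596009 = 0.772.

nominal=-82.620 wc=[-85.182,-80.932] rss=0.772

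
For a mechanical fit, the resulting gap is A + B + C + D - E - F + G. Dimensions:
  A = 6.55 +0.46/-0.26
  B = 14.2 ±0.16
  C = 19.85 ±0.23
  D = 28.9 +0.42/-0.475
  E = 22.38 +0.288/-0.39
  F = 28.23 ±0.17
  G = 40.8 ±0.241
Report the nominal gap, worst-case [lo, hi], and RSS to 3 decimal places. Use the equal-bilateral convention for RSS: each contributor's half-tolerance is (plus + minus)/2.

nominal=59.690 wc=[57.866,61.761] rss=0.781

Stack each dimension's contribution:
  +A: nom +6.550 → Σnom=6.550; wc +0.460/-0.260 → slack +0.460/-0.260; half-tol=0.360, Σhalf²=0.129600
  +B: nom +14.200 → Σnom=20.750; wc +0.160/-0.160 → slack +0.620/-0.420; half-tol=0.160, Σhalf²=0.155200
  +C: nom +19.850 → Σnom=40.600; wc +0.230/-0.230 → slack +0.850/-0.650; half-tol=0.230, Σhalf²=0.208100
  +D: nom +28.900 → Σnom=69.500; wc +0.420/-0.475 → slack +1.270/-1.125; half-tol=0.448, Σhalf²=0.408356
  -E: nom -22.380 → Σnom=47.120; wc +0.390/-0.288 → slack +1.660/-1.413; half-tol=0.339, Σhalf²=0.523277
  -F: nom -28.230 → Σnom=18.890; wc +0.170/-0.170 → slack +1.830/-1.583; half-tol=0.170, Σhalf²=0.552177
  +G: nom +40.800 → Σnom=59.690; wc +0.241/-0.241 → slack +2.071/-1.824; half-tol=0.241, Σhalf²=0.610258
Nominal = 59.690. Worst-case = [59.690 - 1.824, 59.690 + 2.071] = [57.866, 61.761]. RSS = √0.610258 = 0.781.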